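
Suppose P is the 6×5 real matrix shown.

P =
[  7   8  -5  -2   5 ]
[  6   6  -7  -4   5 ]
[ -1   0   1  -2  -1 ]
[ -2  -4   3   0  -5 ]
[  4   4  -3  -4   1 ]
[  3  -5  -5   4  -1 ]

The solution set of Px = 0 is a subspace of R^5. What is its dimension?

1

Row reduce to echelon form.
R2 ← R2 − (6/7)·R1: [0, -6/7, -19/7, -16/7, 5/7]
R3 ← R3 + (1/7)·R1: [0, 8/7, 2/7, -16/7, -2/7]
R4 ← R4 + (2/7)·R1: [0, -12/7, 11/7, -4/7, -25/7]
R5 ← R5 − (4/7)·R1: [0, -4/7, -1/7, -20/7, -13/7]
R6 ← R6 − (3/7)·R1: [0, -59/7, -20/7, 34/7, -22/7]
R3 ← R3 + (4/3)·R2: [0, 0, -10/3, -16/3, 2/3]
R4 ← R4 − (2)·R2: [0, 0, 7, 4, -5]
R5 ← R5 − (2/3)·R2: [0, 0, 5/3, -4/3, -7/3]
R6 ← R6 − (59/6)·R2: [0, 0, 143/6, 82/3, -61/6]
R4 ← R4 + (21/10)·R3: [0, 0, 0, -36/5, -18/5]
R5 ← R5 + (1/2)·R3: [0, 0, 0, -4, -2]
R6 ← R6 + (143/20)·R3: [0, 0, 0, -54/5, -27/5]
R5 ← R5 − (5/9)·R4: [0, 0, 0, 0, 0]
R6 ← R6 − (3/2)·R4: [0, 0, 0, 0, 0]
4 nonzero rows, so rank(P) = 4.
P has 5 columns; by rank–nullity, nullity = 5 − 4 = 1.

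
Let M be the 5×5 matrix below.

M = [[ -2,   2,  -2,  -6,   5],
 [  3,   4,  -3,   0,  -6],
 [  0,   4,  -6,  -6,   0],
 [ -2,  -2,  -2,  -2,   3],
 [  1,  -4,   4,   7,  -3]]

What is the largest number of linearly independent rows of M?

3

Row reduce to echelon form.
R2 ← R2 + (3/2)·R1: [0, 7, -6, -9, 3/2]
R4 ← R4 − R1: [0, -4, 0, 4, -2]
R5 ← R5 + (1/2)·R1: [0, -3, 3, 4, -1/2]
R3 ← R3 − (4/7)·R2: [0, 0, -18/7, -6/7, -6/7]
R4 ← R4 + (4/7)·R2: [0, 0, -24/7, -8/7, -8/7]
R5 ← R5 + (3/7)·R2: [0, 0, 3/7, 1/7, 1/7]
R4 ← R4 − (4/3)·R3: [0, 0, 0, 0, 0]
R5 ← R5 + (1/6)·R3: [0, 0, 0, 0, 0]
Echelon form has 3 nonzero rows, so rank(M) = 3.
The rank gives the maximum number of linearly independent rows: 3.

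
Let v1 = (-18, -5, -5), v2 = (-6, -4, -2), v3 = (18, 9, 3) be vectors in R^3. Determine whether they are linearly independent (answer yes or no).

yes

Form the matrix with these vectors as rows and row reduce.
R2 ← R2 − (1/3)·R1: [0, -7/3, -1/3]
R3 ← R3 + R1: [0, 4, -2]
R3 ← R3 + (12/7)·R2: [0, 0, -18/7]
3 nonzero rows, so the 3 vectors span a space of dimension 3.
Since 3 = 3, the vectors are linearly independent.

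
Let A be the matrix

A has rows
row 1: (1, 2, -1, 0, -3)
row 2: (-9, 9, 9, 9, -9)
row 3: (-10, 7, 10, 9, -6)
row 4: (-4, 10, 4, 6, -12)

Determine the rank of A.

Row reduce to echelon form.
R2 ← R2 + (9)·R1: [0, 27, 0, 9, -36]
R3 ← R3 + (10)·R1: [0, 27, 0, 9, -36]
R4 ← R4 + (4)·R1: [0, 18, 0, 6, -24]
R3 ← R3 − R2: [0, 0, 0, 0, 0]
R4 ← R4 − (2/3)·R2: [0, 0, 0, 0, 0]
Echelon form has 2 nonzero rows, so rank(A) = 2.

2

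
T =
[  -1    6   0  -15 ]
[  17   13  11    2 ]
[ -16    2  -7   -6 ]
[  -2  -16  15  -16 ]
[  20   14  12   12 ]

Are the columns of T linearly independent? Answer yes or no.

Row reduce T to echelon form.
R2 ← R2 + (17)·R1: [0, 115, 11, -253]
R3 ← R3 − (16)·R1: [0, -94, -7, 234]
R4 ← R4 − (2)·R1: [0, -28, 15, 14]
R5 ← R5 + (20)·R1: [0, 134, 12, -288]
R3 ← R3 + (94/115)·R2: [0, 0, 229/115, 136/5]
R4 ← R4 + (28/115)·R2: [0, 0, 2033/115, -238/5]
R5 ← R5 − (134/115)·R2: [0, 0, -94/115, 34/5]
R4 ← R4 − (2033/229)·R3: [0, 0, 0, -66198/229]
R5 ← R5 + (94/229)·R3: [0, 0, 0, 4114/229]
R5 ← R5 + (11/177)·R4: [0, 0, 0, 0]
4 pivots among 4 columns.
Every column is a pivot column, so the columns are linearly independent.

yes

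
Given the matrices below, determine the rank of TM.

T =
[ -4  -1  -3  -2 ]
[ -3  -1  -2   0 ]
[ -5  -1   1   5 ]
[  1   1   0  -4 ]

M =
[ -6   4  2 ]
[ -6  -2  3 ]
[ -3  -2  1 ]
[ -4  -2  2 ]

3

First compute TM:
[[ 47,  -4, -18],
 [ 30,  -6, -11],
 [ 13, -30,  -2],
 [  4,  10,  -3]]
Now row reduce the product.
R2 ← R2 − (30/47)·R1: [0, -162/47, 23/47]
R3 ← R3 − (13/47)·R1: [0, -1358/47, 140/47]
R4 ← R4 − (4/47)·R1: [0, 486/47, -69/47]
R3 ← R3 − (679/81)·R2: [0, 0, -91/81]
R4 ← R4 + (3)·R2: [0, 0, 0]
3 nonzero rows, so rank(TM) = 3.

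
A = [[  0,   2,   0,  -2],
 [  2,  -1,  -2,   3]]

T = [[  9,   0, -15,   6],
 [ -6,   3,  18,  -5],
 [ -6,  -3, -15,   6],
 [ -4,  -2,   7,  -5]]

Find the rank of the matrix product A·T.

2

First compute AT:
[[ -4,  10,  22,   0],
 [ 24,  -3,   3, -10]]
Now row reduce the product.
R2 ← R2 + (6)·R1: [0, 57, 135, -10]
2 nonzero rows, so rank(AT) = 2.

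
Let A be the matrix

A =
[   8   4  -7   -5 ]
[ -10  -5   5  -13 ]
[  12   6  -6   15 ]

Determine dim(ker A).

Row reduce to echelon form.
R2 ← R2 + (5/4)·R1: [0, 0, -15/4, -77/4]
R3 ← R3 − (3/2)·R1: [0, 0, 9/2, 45/2]
R3 ← R3 + (6/5)·R2: [0, 0, 0, -3/5]
3 nonzero rows, so rank(A) = 3.
A has 4 columns; by rank–nullity, nullity = 4 − 3 = 1.

1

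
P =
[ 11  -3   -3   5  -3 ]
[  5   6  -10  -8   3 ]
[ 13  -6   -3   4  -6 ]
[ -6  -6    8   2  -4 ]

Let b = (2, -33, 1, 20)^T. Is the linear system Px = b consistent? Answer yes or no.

yes

Row reduce the augmented matrix [P | b].
R2 ← R2 − (5/11)·R1: [0, 81/11, -95/11, -113/11, 48/11, -373/11]
R3 ← R3 − (13/11)·R1: [0, -27/11, 6/11, -21/11, -27/11, -15/11]
R4 ← R4 + (6/11)·R1: [0, -84/11, 70/11, 52/11, -62/11, 232/11]
R3 ← R3 + (1/3)·R2: [0, 0, -7/3, -16/3, -1, -38/3]
R4 ← R4 + (28/27)·R2: [0, 0, -70/27, -160/27, -10/9, -380/27]
R4 ← R4 − (10/9)·R3: [0, 0, 0, 0, 0, 0]
The echelon form has 3 nonzero rows, and every pivot lies in the first 5 columns, so rank(P) = rank([P|b]) = 3.
The system is consistent.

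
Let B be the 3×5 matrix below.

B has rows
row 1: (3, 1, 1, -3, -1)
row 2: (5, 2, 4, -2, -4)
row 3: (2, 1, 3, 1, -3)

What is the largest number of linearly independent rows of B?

2

Row reduce to echelon form.
R2 ← R2 − (5/3)·R1: [0, 1/3, 7/3, 3, -7/3]
R3 ← R3 − (2/3)·R1: [0, 1/3, 7/3, 3, -7/3]
R3 ← R3 − R2: [0, 0, 0, 0, 0]
Echelon form has 2 nonzero rows, so rank(B) = 2.
The rank gives the maximum number of linearly independent rows: 2.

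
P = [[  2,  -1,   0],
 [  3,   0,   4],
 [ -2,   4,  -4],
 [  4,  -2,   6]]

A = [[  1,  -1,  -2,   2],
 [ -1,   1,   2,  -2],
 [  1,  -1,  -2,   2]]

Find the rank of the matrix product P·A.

First compute PA:
[[  3,  -3,  -6,   6],
 [  7,  -7, -14,  14],
 [-10,  10,  20, -20],
 [ 12, -12, -24,  24]]
Now row reduce the product.
R2 ← R2 − (7/3)·R1: [0, 0, 0, 0]
R3 ← R3 + (10/3)·R1: [0, 0, 0, 0]
R4 ← R4 − (4)·R1: [0, 0, 0, 0]
1 nonzero row, so rank(PA) = 1.

1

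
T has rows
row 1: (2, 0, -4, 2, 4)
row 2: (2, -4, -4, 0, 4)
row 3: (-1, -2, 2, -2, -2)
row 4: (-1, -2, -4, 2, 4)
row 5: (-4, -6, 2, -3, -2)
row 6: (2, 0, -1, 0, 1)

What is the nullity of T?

2

Row reduce to echelon form.
R2 ← R2 − R1: [0, -4, 0, -2, 0]
R3 ← R3 + (1/2)·R1: [0, -2, 0, -1, 0]
R4 ← R4 + (1/2)·R1: [0, -2, -6, 3, 6]
R5 ← R5 + (2)·R1: [0, -6, -6, 1, 6]
R6 ← R6 − R1: [0, 0, 3, -2, -3]
R3 ← R3 − (1/2)·R2: [0, 0, 0, 0, 0]
R4 ← R4 − (1/2)·R2: [0, 0, -6, 4, 6]
R5 ← R5 − (3/2)·R2: [0, 0, -6, 4, 6]
Swap R3 ↔ R4
R5 ← R5 − R3: [0, 0, 0, 0, 0]
R6 ← R6 + (1/2)·R3: [0, 0, 0, 0, 0]
3 nonzero rows, so rank(T) = 3.
T has 5 columns; by rank–nullity, nullity = 5 − 3 = 2.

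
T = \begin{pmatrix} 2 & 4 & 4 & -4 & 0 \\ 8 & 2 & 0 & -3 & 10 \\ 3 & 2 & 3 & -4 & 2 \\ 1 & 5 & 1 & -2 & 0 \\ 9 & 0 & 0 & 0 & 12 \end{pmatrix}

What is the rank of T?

Row reduce to echelon form.
R2 ← R2 − (4)·R1: [0, -14, -16, 13, 10]
R3 ← R3 − (3/2)·R1: [0, -4, -3, 2, 2]
R4 ← R4 − (1/2)·R1: [0, 3, -1, 0, 0]
R5 ← R5 − (9/2)·R1: [0, -18, -18, 18, 12]
R3 ← R3 − (2/7)·R2: [0, 0, 11/7, -12/7, -6/7]
R4 ← R4 + (3/14)·R2: [0, 0, -31/7, 39/14, 15/7]
R5 ← R5 − (9/7)·R2: [0, 0, 18/7, 9/7, -6/7]
R4 ← R4 + (31/11)·R3: [0, 0, 0, -45/22, -3/11]
R5 ← R5 − (18/11)·R3: [0, 0, 0, 45/11, 6/11]
R5 ← R5 + (2)·R4: [0, 0, 0, 0, 0]
Echelon form has 4 nonzero rows, so rank(T) = 4.

4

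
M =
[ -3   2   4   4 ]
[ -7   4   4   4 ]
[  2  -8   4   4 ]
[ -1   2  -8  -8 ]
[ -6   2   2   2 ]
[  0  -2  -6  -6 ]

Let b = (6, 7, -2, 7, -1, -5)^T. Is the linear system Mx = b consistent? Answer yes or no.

no

Row reduce the augmented matrix [M | b].
R2 ← R2 − (7/3)·R1: [0, -2/3, -16/3, -16/3, -7]
R3 ← R3 + (2/3)·R1: [0, -20/3, 20/3, 20/3, 2]
R4 ← R4 − (1/3)·R1: [0, 4/3, -28/3, -28/3, 5]
R5 ← R5 − (2)·R1: [0, -2, -6, -6, -13]
R3 ← R3 − (10)·R2: [0, 0, 60, 60, 72]
R4 ← R4 + (2)·R2: [0, 0, -20, -20, -9]
R5 ← R5 − (3)·R2: [0, 0, 10, 10, 8]
R6 ← R6 − (3)·R2: [0, 0, 10, 10, 16]
R4 ← R4 + (1/3)·R3: [0, 0, 0, 0, 15]
R5 ← R5 − (1/6)·R3: [0, 0, 0, 0, -4]
R6 ← R6 − (1/6)·R3: [0, 0, 0, 0, 4]
R5 ← R5 + (4/15)·R4: [0, 0, 0, 0, 0]
R6 ← R6 − (4/15)·R4: [0, 0, 0, 0, 0]
The echelon form has 4 nonzero rows; the last pivot sits in the augmented column, so rank(M) = 3 but rank([M|b]) = 4.
Since the ranks differ, the system is inconsistent.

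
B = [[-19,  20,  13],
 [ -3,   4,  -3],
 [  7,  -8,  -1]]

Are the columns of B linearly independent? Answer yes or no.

no

Row reduce B to echelon form.
R2 ← R2 − (3/19)·R1: [0, 16/19, -96/19]
R3 ← R3 + (7/19)·R1: [0, -12/19, 72/19]
R3 ← R3 + (3/4)·R2: [0, 0, 0]
2 pivots among 3 columns.
Only 2 < 3 pivot columns, so the columns are linearly dependent.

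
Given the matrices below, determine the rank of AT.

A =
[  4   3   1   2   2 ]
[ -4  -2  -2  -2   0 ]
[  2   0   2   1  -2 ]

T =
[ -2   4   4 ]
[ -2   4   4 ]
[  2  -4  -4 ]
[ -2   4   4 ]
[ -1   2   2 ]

First compute AT:
[[-18,  36,  36],
 [ 12, -24, -24],
 [  0,   0,   0]]
Now row reduce the product.
R2 ← R2 + (2/3)·R1: [0, 0, 0]
1 nonzero row, so rank(AT) = 1.

1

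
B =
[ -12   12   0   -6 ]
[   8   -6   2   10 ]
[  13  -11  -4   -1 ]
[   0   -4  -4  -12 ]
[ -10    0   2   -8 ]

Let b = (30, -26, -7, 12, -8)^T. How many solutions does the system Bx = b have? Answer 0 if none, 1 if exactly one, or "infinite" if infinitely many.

infinite

Row reduce the augmented matrix [B | b].
R2 ← R2 + (2/3)·R1: [0, 2, 2, 6, -6]
R3 ← R3 + (13/12)·R1: [0, 2, -4, -15/2, 51/2]
R5 ← R5 − (5/6)·R1: [0, -10, 2, -3, -33]
R3 ← R3 − R2: [0, 0, -6, -27/2, 63/2]
R4 ← R4 + (2)·R2: [0, 0, 0, 0, 0]
R5 ← R5 + (5)·R2: [0, 0, 12, 27, -63]
R5 ← R5 + (2)·R3: [0, 0, 0, 0, 0]
The echelon form has 3 nonzero rows, and every pivot lies in the first 4 columns, so rank(B) = rank([B|b]) = 3.
The system is consistent.
rank = 3 < 4 unknowns, so there are infinitely many solutions.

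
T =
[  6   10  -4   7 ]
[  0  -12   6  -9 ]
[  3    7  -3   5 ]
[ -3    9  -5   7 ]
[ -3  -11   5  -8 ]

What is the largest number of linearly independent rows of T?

Row reduce to echelon form.
R3 ← R3 − (1/2)·R1: [0, 2, -1, 3/2]
R4 ← R4 + (1/2)·R1: [0, 14, -7, 21/2]
R5 ← R5 + (1/2)·R1: [0, -6, 3, -9/2]
R3 ← R3 + (1/6)·R2: [0, 0, 0, 0]
R4 ← R4 + (7/6)·R2: [0, 0, 0, 0]
R5 ← R5 − (1/2)·R2: [0, 0, 0, 0]
Echelon form has 2 nonzero rows, so rank(T) = 2.
The rank gives the maximum number of linearly independent rows: 2.

2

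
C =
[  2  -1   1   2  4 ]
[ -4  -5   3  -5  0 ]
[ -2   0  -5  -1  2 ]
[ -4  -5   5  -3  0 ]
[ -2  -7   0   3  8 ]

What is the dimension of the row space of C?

Row reduce to echelon form.
R2 ← R2 + (2)·R1: [0, -7, 5, -1, 8]
R3 ← R3 + R1: [0, -1, -4, 1, 6]
R4 ← R4 + (2)·R1: [0, -7, 7, 1, 8]
R5 ← R5 + R1: [0, -8, 1, 5, 12]
R3 ← R3 − (1/7)·R2: [0, 0, -33/7, 8/7, 34/7]
R4 ← R4 − R2: [0, 0, 2, 2, 0]
R5 ← R5 − (8/7)·R2: [0, 0, -33/7, 43/7, 20/7]
R4 ← R4 + (14/33)·R3: [0, 0, 0, 82/33, 68/33]
R5 ← R5 − R3: [0, 0, 0, 5, -2]
R5 ← R5 − (165/82)·R4: [0, 0, 0, 0, -252/41]
Echelon form has 5 nonzero rows, so rank(C) = 5.
The row space has dimension equal to the rank: 5.

5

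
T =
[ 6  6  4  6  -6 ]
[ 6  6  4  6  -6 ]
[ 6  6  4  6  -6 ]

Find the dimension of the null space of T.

Row reduce to echelon form.
R2 ← R2 − R1: [0, 0, 0, 0, 0]
R3 ← R3 − R1: [0, 0, 0, 0, 0]
1 nonzero row, so rank(T) = 1.
T has 5 columns; by rank–nullity, nullity = 5 − 1 = 4.

4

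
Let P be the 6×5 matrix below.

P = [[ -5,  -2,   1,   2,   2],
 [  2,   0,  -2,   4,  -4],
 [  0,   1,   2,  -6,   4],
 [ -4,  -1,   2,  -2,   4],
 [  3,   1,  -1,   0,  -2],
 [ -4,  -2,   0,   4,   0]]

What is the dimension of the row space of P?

Row reduce to echelon form.
R2 ← R2 + (2/5)·R1: [0, -4/5, -8/5, 24/5, -16/5]
R4 ← R4 − (4/5)·R1: [0, 3/5, 6/5, -18/5, 12/5]
R5 ← R5 + (3/5)·R1: [0, -1/5, -2/5, 6/5, -4/5]
R6 ← R6 − (4/5)·R1: [0, -2/5, -4/5, 12/5, -8/5]
R3 ← R3 + (5/4)·R2: [0, 0, 0, 0, 0]
R4 ← R4 + (3/4)·R2: [0, 0, 0, 0, 0]
R5 ← R5 − (1/4)·R2: [0, 0, 0, 0, 0]
R6 ← R6 − (1/2)·R2: [0, 0, 0, 0, 0]
Echelon form has 2 nonzero rows, so rank(P) = 2.
The row space has dimension equal to the rank: 2.

2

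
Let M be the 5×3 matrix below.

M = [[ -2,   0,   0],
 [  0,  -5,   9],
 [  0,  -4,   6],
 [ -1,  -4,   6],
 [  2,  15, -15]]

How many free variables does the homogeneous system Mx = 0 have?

0

Row reduce to echelon form.
R4 ← R4 − (1/2)·R1: [0, -4, 6]
R5 ← R5 + R1: [0, 15, -15]
R3 ← R3 − (4/5)·R2: [0, 0, -6/5]
R4 ← R4 − (4/5)·R2: [0, 0, -6/5]
R5 ← R5 + (3)·R2: [0, 0, 12]
R4 ← R4 − R3: [0, 0, 0]
R5 ← R5 + (10)·R3: [0, 0, 0]
3 nonzero rows, so rank(M) = 3.
M has 3 columns; by rank–nullity, nullity = 3 − 3 = 0.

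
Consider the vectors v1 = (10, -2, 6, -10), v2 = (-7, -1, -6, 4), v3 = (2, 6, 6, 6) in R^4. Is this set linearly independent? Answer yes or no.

no

Form the matrix with these vectors as rows and row reduce.
R2 ← R2 + (7/10)·R1: [0, -12/5, -9/5, -3]
R3 ← R3 − (1/5)·R1: [0, 32/5, 24/5, 8]
R3 ← R3 + (8/3)·R2: [0, 0, 0, 0]
2 nonzero rows, so the 3 vectors span a space of dimension 2.
Since 2 < 3, the vectors are linearly dependent.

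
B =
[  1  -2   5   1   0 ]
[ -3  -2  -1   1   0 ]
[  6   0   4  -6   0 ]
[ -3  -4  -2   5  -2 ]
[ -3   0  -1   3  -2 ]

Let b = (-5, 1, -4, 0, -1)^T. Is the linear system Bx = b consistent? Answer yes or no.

Row reduce the augmented matrix [B | b].
R2 ← R2 + (3)·R1: [0, -8, 14, 4, 0, -14]
R3 ← R3 − (6)·R1: [0, 12, -26, -12, 0, 26]
R4 ← R4 + (3)·R1: [0, -10, 13, 8, -2, -15]
R5 ← R5 + (3)·R1: [0, -6, 14, 6, -2, -16]
R3 ← R3 + (3/2)·R2: [0, 0, -5, -6, 0, 5]
R4 ← R4 − (5/4)·R2: [0, 0, -9/2, 3, -2, 5/2]
R5 ← R5 − (3/4)·R2: [0, 0, 7/2, 3, -2, -11/2]
R4 ← R4 − (9/10)·R3: [0, 0, 0, 42/5, -2, -2]
R5 ← R5 + (7/10)·R3: [0, 0, 0, -6/5, -2, -2]
R5 ← R5 + (1/7)·R4: [0, 0, 0, 0, -16/7, -16/7]
The echelon form has 5 nonzero rows, and every pivot lies in the first 5 columns, so rank(B) = rank([B|b]) = 5.
The system is consistent.

yes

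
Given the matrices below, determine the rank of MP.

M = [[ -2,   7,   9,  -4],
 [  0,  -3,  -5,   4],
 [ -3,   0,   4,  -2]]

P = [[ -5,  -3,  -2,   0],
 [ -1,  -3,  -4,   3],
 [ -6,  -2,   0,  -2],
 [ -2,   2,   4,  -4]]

First compute MP:
[[-43, -41, -40,  19],
 [ 25,  27,  28, -15],
 [ -5,  -3,  -2,   0]]
Now row reduce the product.
R2 ← R2 + (25/43)·R1: [0, 136/43, 204/43, -170/43]
R3 ← R3 − (5/43)·R1: [0, 76/43, 114/43, -95/43]
R3 ← R3 − (19/34)·R2: [0, 0, 0, 0]
2 nonzero rows, so rank(MP) = 2.

2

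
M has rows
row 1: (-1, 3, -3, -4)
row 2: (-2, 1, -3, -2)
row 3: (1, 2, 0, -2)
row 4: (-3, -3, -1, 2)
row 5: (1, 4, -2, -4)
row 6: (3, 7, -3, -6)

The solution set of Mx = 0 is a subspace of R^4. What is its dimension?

1

Row reduce to echelon form.
R2 ← R2 − (2)·R1: [0, -5, 3, 6]
R3 ← R3 + R1: [0, 5, -3, -6]
R4 ← R4 − (3)·R1: [0, -12, 8, 14]
R5 ← R5 + R1: [0, 7, -5, -8]
R6 ← R6 + (3)·R1: [0, 16, -12, -18]
R3 ← R3 + R2: [0, 0, 0, 0]
R4 ← R4 − (12/5)·R2: [0, 0, 4/5, -2/5]
R5 ← R5 + (7/5)·R2: [0, 0, -4/5, 2/5]
R6 ← R6 + (16/5)·R2: [0, 0, -12/5, 6/5]
Swap R3 ↔ R4
R5 ← R5 + R3: [0, 0, 0, 0]
R6 ← R6 + (3)·R3: [0, 0, 0, 0]
3 nonzero rows, so rank(M) = 3.
M has 4 columns; by rank–nullity, nullity = 4 − 3 = 1.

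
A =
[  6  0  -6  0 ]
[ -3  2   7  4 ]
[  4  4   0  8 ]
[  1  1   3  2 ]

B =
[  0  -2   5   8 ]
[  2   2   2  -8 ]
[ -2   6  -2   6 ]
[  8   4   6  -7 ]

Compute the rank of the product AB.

3

First compute AB:
[[ 12, -48,  42,  12],
 [ 22,  68,  -1, -26],
 [ 72,  32,  76, -56],
 [ 12,  26,  13,   4]]
Now row reduce the product.
R2 ← R2 − (11/6)·R1: [0, 156, -78, -48]
R3 ← R3 − (6)·R1: [0, 320, -176, -128]
R4 ← R4 − R1: [0, 74, -29, -8]
R3 ← R3 − (80/39)·R2: [0, 0, -16, -384/13]
R4 ← R4 − (37/78)·R2: [0, 0, 8, 192/13]
R4 ← R4 + (1/2)·R3: [0, 0, 0, 0]
3 nonzero rows, so rank(AB) = 3.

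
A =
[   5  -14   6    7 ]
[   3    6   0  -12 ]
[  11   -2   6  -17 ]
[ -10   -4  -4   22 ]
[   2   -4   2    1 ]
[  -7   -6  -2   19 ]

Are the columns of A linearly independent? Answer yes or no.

Row reduce A to echelon form.
R2 ← R2 − (3/5)·R1: [0, 72/5, -18/5, -81/5]
R3 ← R3 − (11/5)·R1: [0, 144/5, -36/5, -162/5]
R4 ← R4 + (2)·R1: [0, -32, 8, 36]
R5 ← R5 − (2/5)·R1: [0, 8/5, -2/5, -9/5]
R6 ← R6 + (7/5)·R1: [0, -128/5, 32/5, 144/5]
R3 ← R3 − (2)·R2: [0, 0, 0, 0]
R4 ← R4 + (20/9)·R2: [0, 0, 0, 0]
R5 ← R5 − (1/9)·R2: [0, 0, 0, 0]
R6 ← R6 + (16/9)·R2: [0, 0, 0, 0]
2 pivots among 4 columns.
Only 2 < 4 pivot columns, so the columns are linearly dependent.

no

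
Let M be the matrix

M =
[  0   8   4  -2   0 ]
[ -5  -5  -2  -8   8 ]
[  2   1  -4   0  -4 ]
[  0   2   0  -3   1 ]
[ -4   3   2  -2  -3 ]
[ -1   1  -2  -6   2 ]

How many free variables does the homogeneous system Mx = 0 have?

Row reduce to echelon form.
Swap R1 ↔ R2
R3 ← R3 + (2/5)·R1: [0, -1, -24/5, -16/5, -4/5]
R5 ← R5 − (4/5)·R1: [0, 7, 18/5, 22/5, -47/5]
R6 ← R6 − (1/5)·R1: [0, 2, -8/5, -22/5, 2/5]
R3 ← R3 + (1/8)·R2: [0, 0, -43/10, -69/20, -4/5]
R4 ← R4 − (1/4)·R2: [0, 0, -1, -5/2, 1]
R5 ← R5 − (7/8)·R2: [0, 0, 1/10, 123/20, -47/5]
R6 ← R6 − (1/4)·R2: [0, 0, -13/5, -39/10, 2/5]
R4 ← R4 − (10/43)·R3: [0, 0, 0, -73/43, 51/43]
R5 ← R5 + (1/43)·R3: [0, 0, 0, 261/43, -405/43]
R6 ← R6 − (26/43)·R3: [0, 0, 0, -78/43, 38/43]
R5 ← R5 + (261/73)·R4: [0, 0, 0, 0, -378/73]
R6 ← R6 − (78/73)·R4: [0, 0, 0, 0, -28/73]
R6 ← R6 − (2/27)·R5: [0, 0, 0, 0, 0]
5 nonzero rows, so rank(M) = 5.
M has 5 columns; by rank–nullity, nullity = 5 − 5 = 0.

0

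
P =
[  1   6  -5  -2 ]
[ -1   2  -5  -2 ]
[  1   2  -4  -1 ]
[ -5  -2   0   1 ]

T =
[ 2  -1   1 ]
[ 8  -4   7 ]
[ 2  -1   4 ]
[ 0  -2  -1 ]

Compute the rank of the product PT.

First compute PT:
[[ 40, -16,  25],
 [  4,   2,  -5],
 [ 10,  -3,   0],
 [-26,  11, -20]]
Now row reduce the product.
R2 ← R2 − (1/10)·R1: [0, 18/5, -15/2]
R3 ← R3 − (1/4)·R1: [0, 1, -25/4]
R4 ← R4 + (13/20)·R1: [0, 3/5, -15/4]
R3 ← R3 − (5/18)·R2: [0, 0, -25/6]
R4 ← R4 − (1/6)·R2: [0, 0, -5/2]
R4 ← R4 − (3/5)·R3: [0, 0, 0]
3 nonzero rows, so rank(PT) = 3.

3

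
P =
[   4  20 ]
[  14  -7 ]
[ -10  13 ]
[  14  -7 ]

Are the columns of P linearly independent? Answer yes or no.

Row reduce P to echelon form.
R2 ← R2 − (7/2)·R1: [0, -77]
R3 ← R3 + (5/2)·R1: [0, 63]
R4 ← R4 − (7/2)·R1: [0, -77]
R3 ← R3 + (9/11)·R2: [0, 0]
R4 ← R4 − R2: [0, 0]
2 pivots among 2 columns.
Every column is a pivot column, so the columns are linearly independent.

yes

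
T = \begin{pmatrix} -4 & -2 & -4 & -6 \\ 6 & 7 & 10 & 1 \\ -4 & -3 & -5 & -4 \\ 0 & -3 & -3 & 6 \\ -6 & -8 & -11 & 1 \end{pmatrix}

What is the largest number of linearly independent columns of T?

Row reduce to echelon form.
R2 ← R2 + (3/2)·R1: [0, 4, 4, -8]
R3 ← R3 − R1: [0, -1, -1, 2]
R5 ← R5 − (3/2)·R1: [0, -5, -5, 10]
R3 ← R3 + (1/4)·R2: [0, 0, 0, 0]
R4 ← R4 + (3/4)·R2: [0, 0, 0, 0]
R5 ← R5 + (5/4)·R2: [0, 0, 0, 0]
Echelon form has 2 nonzero rows, so rank(T) = 2.
The rank gives the maximum number of linearly independent columns: 2.

2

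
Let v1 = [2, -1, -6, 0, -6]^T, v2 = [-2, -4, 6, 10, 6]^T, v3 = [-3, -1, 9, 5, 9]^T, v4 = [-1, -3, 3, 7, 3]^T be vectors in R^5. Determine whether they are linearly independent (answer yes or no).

no

Form the matrix with these vectors as rows and row reduce.
R2 ← R2 + R1: [0, -5, 0, 10, 0]
R3 ← R3 + (3/2)·R1: [0, -5/2, 0, 5, 0]
R4 ← R4 + (1/2)·R1: [0, -7/2, 0, 7, 0]
R3 ← R3 − (1/2)·R2: [0, 0, 0, 0, 0]
R4 ← R4 − (7/10)·R2: [0, 0, 0, 0, 0]
2 nonzero rows, so the 4 vectors span a space of dimension 2.
Since 2 < 4, the vectors are linearly dependent.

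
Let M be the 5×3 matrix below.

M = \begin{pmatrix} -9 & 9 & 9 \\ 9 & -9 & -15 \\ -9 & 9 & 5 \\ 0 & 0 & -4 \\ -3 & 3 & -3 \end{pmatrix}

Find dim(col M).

2

Row reduce to echelon form.
R2 ← R2 + R1: [0, 0, -6]
R3 ← R3 − R1: [0, 0, -4]
R5 ← R5 − (1/3)·R1: [0, 0, -6]
R3 ← R3 − (2/3)·R2: [0, 0, 0]
R4 ← R4 − (2/3)·R2: [0, 0, 0]
R5 ← R5 − R2: [0, 0, 0]
Echelon form has 2 nonzero rows, so rank(M) = 2.
The column space has dimension equal to the rank: 2.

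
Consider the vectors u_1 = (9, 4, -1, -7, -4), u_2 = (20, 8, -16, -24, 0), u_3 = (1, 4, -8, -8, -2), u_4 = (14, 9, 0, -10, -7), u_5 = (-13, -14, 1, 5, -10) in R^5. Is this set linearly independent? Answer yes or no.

Form the matrix with these vectors as rows and row reduce.
R2 ← R2 − (20/9)·R1: [0, -8/9, -124/9, -76/9, 80/9]
R3 ← R3 − (1/9)·R1: [0, 32/9, -71/9, -65/9, -14/9]
R4 ← R4 − (14/9)·R1: [0, 25/9, 14/9, 8/9, -7/9]
R5 ← R5 + (13/9)·R1: [0, -74/9, -4/9, -46/9, -142/9]
R3 ← R3 + (4)·R2: [0, 0, -63, -41, 34]
R4 ← R4 + (25/8)·R2: [0, 0, -83/2, -51/2, 27]
R5 ← R5 − (37/4)·R2: [0, 0, 127, 73, -98]
R4 ← R4 − (83/126)·R3: [0, 0, 0, 95/63, 290/63]
R5 ← R5 + (127/63)·R3: [0, 0, 0, -608/63, -1856/63]
R5 ← R5 + (32/5)·R4: [0, 0, 0, 0, 0]
4 nonzero rows, so the 5 vectors span a space of dimension 4.
Since 4 < 5, the vectors are linearly dependent.

no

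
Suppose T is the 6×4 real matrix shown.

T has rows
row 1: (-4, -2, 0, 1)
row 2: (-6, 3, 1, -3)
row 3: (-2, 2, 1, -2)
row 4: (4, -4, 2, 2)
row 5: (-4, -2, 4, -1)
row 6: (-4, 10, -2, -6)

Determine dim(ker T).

1

Row reduce to echelon form.
R2 ← R2 − (3/2)·R1: [0, 6, 1, -9/2]
R3 ← R3 − (1/2)·R1: [0, 3, 1, -5/2]
R4 ← R4 + R1: [0, -6, 2, 3]
R5 ← R5 − R1: [0, 0, 4, -2]
R6 ← R6 − R1: [0, 12, -2, -7]
R3 ← R3 − (1/2)·R2: [0, 0, 1/2, -1/4]
R4 ← R4 + R2: [0, 0, 3, -3/2]
R6 ← R6 − (2)·R2: [0, 0, -4, 2]
R4 ← R4 − (6)·R3: [0, 0, 0, 0]
R5 ← R5 − (8)·R3: [0, 0, 0, 0]
R6 ← R6 + (8)·R3: [0, 0, 0, 0]
3 nonzero rows, so rank(T) = 3.
T has 4 columns; by rank–nullity, nullity = 4 − 3 = 1.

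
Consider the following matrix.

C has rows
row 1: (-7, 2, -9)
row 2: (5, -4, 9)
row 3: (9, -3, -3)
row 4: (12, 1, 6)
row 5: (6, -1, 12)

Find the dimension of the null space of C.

Row reduce to echelon form.
R2 ← R2 + (5/7)·R1: [0, -18/7, 18/7]
R3 ← R3 + (9/7)·R1: [0, -3/7, -102/7]
R4 ← R4 + (12/7)·R1: [0, 31/7, -66/7]
R5 ← R5 + (6/7)·R1: [0, 5/7, 30/7]
R3 ← R3 − (1/6)·R2: [0, 0, -15]
R4 ← R4 + (31/18)·R2: [0, 0, -5]
R5 ← R5 + (5/18)·R2: [0, 0, 5]
R4 ← R4 − (1/3)·R3: [0, 0, 0]
R5 ← R5 + (1/3)·R3: [0, 0, 0]
3 nonzero rows, so rank(C) = 3.
C has 3 columns; by rank–nullity, nullity = 3 − 3 = 0.

0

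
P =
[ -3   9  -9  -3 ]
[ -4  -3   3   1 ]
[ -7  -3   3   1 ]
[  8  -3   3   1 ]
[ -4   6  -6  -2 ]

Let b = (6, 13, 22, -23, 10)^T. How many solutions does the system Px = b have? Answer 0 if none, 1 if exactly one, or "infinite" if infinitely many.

Row reduce the augmented matrix [P | b].
R2 ← R2 − (4/3)·R1: [0, -15, 15, 5, 5]
R3 ← R3 − (7/3)·R1: [0, -24, 24, 8, 8]
R4 ← R4 + (8/3)·R1: [0, 21, -21, -7, -7]
R5 ← R5 − (4/3)·R1: [0, -6, 6, 2, 2]
R3 ← R3 − (8/5)·R2: [0, 0, 0, 0, 0]
R4 ← R4 + (7/5)·R2: [0, 0, 0, 0, 0]
R5 ← R5 − (2/5)·R2: [0, 0, 0, 0, 0]
The echelon form has 2 nonzero rows, and every pivot lies in the first 4 columns, so rank(P) = rank([P|b]) = 2.
The system is consistent.
rank = 2 < 4 unknowns, so there are infinitely many solutions.

infinite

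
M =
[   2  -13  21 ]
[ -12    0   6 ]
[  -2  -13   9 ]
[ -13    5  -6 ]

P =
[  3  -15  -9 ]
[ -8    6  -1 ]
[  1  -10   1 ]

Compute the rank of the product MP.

3

First compute MP:
[[131, -318,  16],
 [-30, 120, 114],
 [107, -138,  40],
 [-85, 285, 106]]
Now row reduce the product.
R2 ← R2 + (30/131)·R1: [0, 6180/131, 15414/131]
R3 ← R3 − (107/131)·R1: [0, 15948/131, 3528/131]
R4 ← R4 + (85/131)·R1: [0, 10305/131, 15246/131]
R3 ← R3 − (1329/515)·R2: [0, 0, -142506/515]
R4 ← R4 − (687/412)·R2: [0, 0, -16443/206]
R4 ← R4 − (15/52)·R3: [0, 0, 0]
3 nonzero rows, so rank(MP) = 3.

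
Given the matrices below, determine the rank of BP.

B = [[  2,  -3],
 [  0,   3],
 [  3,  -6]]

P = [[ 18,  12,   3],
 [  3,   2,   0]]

First compute BP:
[[ 27,  18,   6],
 [  9,   6,   0],
 [ 36,  24,   9]]
Now row reduce the product.
R2 ← R2 − (1/3)·R1: [0, 0, -2]
R3 ← R3 − (4/3)·R1: [0, 0, 1]
R3 ← R3 + (1/2)·R2: [0, 0, 0]
2 nonzero rows, so rank(BP) = 2.

2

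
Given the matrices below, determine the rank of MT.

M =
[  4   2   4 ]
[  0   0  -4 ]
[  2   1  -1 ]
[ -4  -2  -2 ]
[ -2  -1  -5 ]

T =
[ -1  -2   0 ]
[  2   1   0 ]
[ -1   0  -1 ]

First compute MT:
[[ -4,  -6,  -4],
 [  4,   0,   4],
 [  1,  -3,   1],
 [  2,   6,   2],
 [  5,   3,   5]]
Now row reduce the product.
R2 ← R2 + R1: [0, -6, 0]
R3 ← R3 + (1/4)·R1: [0, -9/2, 0]
R4 ← R4 + (1/2)·R1: [0, 3, 0]
R5 ← R5 + (5/4)·R1: [0, -9/2, 0]
R3 ← R3 − (3/4)·R2: [0, 0, 0]
R4 ← R4 + (1/2)·R2: [0, 0, 0]
R5 ← R5 − (3/4)·R2: [0, 0, 0]
2 nonzero rows, so rank(MT) = 2.

2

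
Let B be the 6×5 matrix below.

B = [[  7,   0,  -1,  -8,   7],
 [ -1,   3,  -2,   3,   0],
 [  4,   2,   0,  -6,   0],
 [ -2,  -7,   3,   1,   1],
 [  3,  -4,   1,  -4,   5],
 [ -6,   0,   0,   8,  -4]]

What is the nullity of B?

Row reduce to echelon form.
R2 ← R2 + (1/7)·R1: [0, 3, -15/7, 13/7, 1]
R3 ← R3 − (4/7)·R1: [0, 2, 4/7, -10/7, -4]
R4 ← R4 + (2/7)·R1: [0, -7, 19/7, -9/7, 3]
R5 ← R5 − (3/7)·R1: [0, -4, 10/7, -4/7, 2]
R6 ← R6 + (6/7)·R1: [0, 0, -6/7, 8/7, 2]
R3 ← R3 − (2/3)·R2: [0, 0, 2, -8/3, -14/3]
R4 ← R4 + (7/3)·R2: [0, 0, -16/7, 64/21, 16/3]
R5 ← R5 + (4/3)·R2: [0, 0, -10/7, 40/21, 10/3]
R4 ← R4 + (8/7)·R3: [0, 0, 0, 0, 0]
R5 ← R5 + (5/7)·R3: [0, 0, 0, 0, 0]
R6 ← R6 + (3/7)·R3: [0, 0, 0, 0, 0]
3 nonzero rows, so rank(B) = 3.
B has 5 columns; by rank–nullity, nullity = 5 − 3 = 2.

2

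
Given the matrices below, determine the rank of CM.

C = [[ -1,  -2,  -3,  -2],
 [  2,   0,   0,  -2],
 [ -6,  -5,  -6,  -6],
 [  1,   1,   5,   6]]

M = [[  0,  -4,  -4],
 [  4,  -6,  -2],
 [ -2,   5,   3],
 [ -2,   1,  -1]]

First compute CM:
[[  2,  -1,   1],
 [  4, -10,  -6],
 [  4,  18,  22],
 [-18,  21,   3]]
Now row reduce the product.
R2 ← R2 − (2)·R1: [0, -8, -8]
R3 ← R3 − (2)·R1: [0, 20, 20]
R4 ← R4 + (9)·R1: [0, 12, 12]
R3 ← R3 + (5/2)·R2: [0, 0, 0]
R4 ← R4 + (3/2)·R2: [0, 0, 0]
2 nonzero rows, so rank(CM) = 2.

2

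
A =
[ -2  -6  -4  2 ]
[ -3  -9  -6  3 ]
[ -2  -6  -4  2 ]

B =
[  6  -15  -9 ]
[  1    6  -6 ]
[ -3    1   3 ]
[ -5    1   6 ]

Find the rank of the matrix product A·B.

1

First compute AB:
[[-16,  -8,  54],
 [-24, -12,  81],
 [-16,  -8,  54]]
Now row reduce the product.
R2 ← R2 − (3/2)·R1: [0, 0, 0]
R3 ← R3 − R1: [0, 0, 0]
1 nonzero row, so rank(AB) = 1.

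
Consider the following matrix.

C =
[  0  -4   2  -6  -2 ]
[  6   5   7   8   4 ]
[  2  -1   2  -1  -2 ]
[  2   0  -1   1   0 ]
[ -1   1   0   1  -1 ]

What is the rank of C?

Row reduce to echelon form.
Swap R1 ↔ R2
R3 ← R3 − (1/3)·R1: [0, -8/3, -1/3, -11/3, -10/3]
R4 ← R4 − (1/3)·R1: [0, -5/3, -10/3, -5/3, -4/3]
R5 ← R5 + (1/6)·R1: [0, 11/6, 7/6, 7/3, -1/3]
R3 ← R3 − (2/3)·R2: [0, 0, -5/3, 1/3, -2]
R4 ← R4 − (5/12)·R2: [0, 0, -25/6, 5/6, -1/2]
R5 ← R5 + (11/24)·R2: [0, 0, 25/12, -5/12, -5/4]
R4 ← R4 − (5/2)·R3: [0, 0, 0, 0, 9/2]
R5 ← R5 + (5/4)·R3: [0, 0, 0, 0, -15/4]
R5 ← R5 + (5/6)·R4: [0, 0, 0, 0, 0]
Echelon form has 4 nonzero rows, so rank(C) = 4.

4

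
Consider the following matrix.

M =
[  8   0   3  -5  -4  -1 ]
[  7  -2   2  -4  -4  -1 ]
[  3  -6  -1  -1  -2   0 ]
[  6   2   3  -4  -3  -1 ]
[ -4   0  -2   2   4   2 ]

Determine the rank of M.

3

Row reduce to echelon form.
R2 ← R2 − (7/8)·R1: [0, -2, -5/8, 3/8, -1/2, -1/8]
R3 ← R3 − (3/8)·R1: [0, -6, -17/8, 7/8, -1/2, 3/8]
R4 ← R4 − (3/4)·R1: [0, 2, 3/4, -1/4, 0, -1/4]
R5 ← R5 + (1/2)·R1: [0, 0, -1/2, -1/2, 2, 3/2]
R3 ← R3 − (3)·R2: [0, 0, -1/4, -1/4, 1, 3/4]
R4 ← R4 + R2: [0, 0, 1/8, 1/8, -1/2, -3/8]
R4 ← R4 + (1/2)·R3: [0, 0, 0, 0, 0, 0]
R5 ← R5 − (2)·R3: [0, 0, 0, 0, 0, 0]
Echelon form has 3 nonzero rows, so rank(M) = 3.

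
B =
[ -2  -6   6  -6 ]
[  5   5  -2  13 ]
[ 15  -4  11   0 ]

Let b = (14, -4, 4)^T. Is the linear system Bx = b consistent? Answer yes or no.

yes

Row reduce the augmented matrix [B | b].
R2 ← R2 + (5/2)·R1: [0, -10, 13, -2, 31]
R3 ← R3 + (15/2)·R1: [0, -49, 56, -45, 109]
R3 ← R3 − (49/10)·R2: [0, 0, -77/10, -176/5, -429/10]
The echelon form has 3 nonzero rows, and every pivot lies in the first 4 columns, so rank(B) = rank([B|b]) = 3.
The system is consistent.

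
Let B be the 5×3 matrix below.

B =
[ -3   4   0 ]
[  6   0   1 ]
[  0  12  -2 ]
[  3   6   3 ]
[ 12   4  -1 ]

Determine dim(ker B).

0

Row reduce to echelon form.
R2 ← R2 + (2)·R1: [0, 8, 1]
R4 ← R4 + R1: [0, 10, 3]
R5 ← R5 + (4)·R1: [0, 20, -1]
R3 ← R3 − (3/2)·R2: [0, 0, -7/2]
R4 ← R4 − (5/4)·R2: [0, 0, 7/4]
R5 ← R5 − (5/2)·R2: [0, 0, -7/2]
R4 ← R4 + (1/2)·R3: [0, 0, 0]
R5 ← R5 − R3: [0, 0, 0]
3 nonzero rows, so rank(B) = 3.
B has 3 columns; by rank–nullity, nullity = 3 − 3 = 0.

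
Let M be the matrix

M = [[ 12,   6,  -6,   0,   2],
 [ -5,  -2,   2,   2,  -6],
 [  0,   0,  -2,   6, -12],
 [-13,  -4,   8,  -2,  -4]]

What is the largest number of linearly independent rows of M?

3

Row reduce to echelon form.
R2 ← R2 + (5/12)·R1: [0, 1/2, -1/2, 2, -31/6]
R4 ← R4 + (13/12)·R1: [0, 5/2, 3/2, -2, -11/6]
R4 ← R4 − (5)·R2: [0, 0, 4, -12, 24]
R4 ← R4 + (2)·R3: [0, 0, 0, 0, 0]
Echelon form has 3 nonzero rows, so rank(M) = 3.
The rank gives the maximum number of linearly independent rows: 3.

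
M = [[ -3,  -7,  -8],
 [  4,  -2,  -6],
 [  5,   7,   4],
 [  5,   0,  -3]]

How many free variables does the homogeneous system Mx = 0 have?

Row reduce to echelon form.
R2 ← R2 + (4/3)·R1: [0, -34/3, -50/3]
R3 ← R3 + (5/3)·R1: [0, -14/3, -28/3]
R4 ← R4 + (5/3)·R1: [0, -35/3, -49/3]
R3 ← R3 − (7/17)·R2: [0, 0, -42/17]
R4 ← R4 − (35/34)·R2: [0, 0, 14/17]
R4 ← R4 + (1/3)·R3: [0, 0, 0]
3 nonzero rows, so rank(M) = 3.
M has 3 columns; by rank–nullity, nullity = 3 − 3 = 0.

0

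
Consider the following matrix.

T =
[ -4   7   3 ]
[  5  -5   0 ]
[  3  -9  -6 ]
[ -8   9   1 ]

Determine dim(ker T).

1

Row reduce to echelon form.
R2 ← R2 + (5/4)·R1: [0, 15/4, 15/4]
R3 ← R3 + (3/4)·R1: [0, -15/4, -15/4]
R4 ← R4 − (2)·R1: [0, -5, -5]
R3 ← R3 + R2: [0, 0, 0]
R4 ← R4 + (4/3)·R2: [0, 0, 0]
2 nonzero rows, so rank(T) = 2.
T has 3 columns; by rank–nullity, nullity = 3 − 2 = 1.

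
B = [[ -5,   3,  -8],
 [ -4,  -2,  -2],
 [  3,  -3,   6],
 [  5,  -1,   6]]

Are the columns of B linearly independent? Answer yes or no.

no

Row reduce B to echelon form.
R2 ← R2 − (4/5)·R1: [0, -22/5, 22/5]
R3 ← R3 + (3/5)·R1: [0, -6/5, 6/5]
R4 ← R4 + R1: [0, 2, -2]
R3 ← R3 − (3/11)·R2: [0, 0, 0]
R4 ← R4 + (5/11)·R2: [0, 0, 0]
2 pivots among 3 columns.
Only 2 < 3 pivot columns, so the columns are linearly dependent.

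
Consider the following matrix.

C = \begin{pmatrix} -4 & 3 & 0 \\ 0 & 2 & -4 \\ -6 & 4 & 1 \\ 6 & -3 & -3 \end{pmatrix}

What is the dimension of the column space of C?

2

Row reduce to echelon form.
R3 ← R3 − (3/2)·R1: [0, -1/2, 1]
R4 ← R4 + (3/2)·R1: [0, 3/2, -3]
R3 ← R3 + (1/4)·R2: [0, 0, 0]
R4 ← R4 − (3/4)·R2: [0, 0, 0]
Echelon form has 2 nonzero rows, so rank(C) = 2.
The column space has dimension equal to the rank: 2.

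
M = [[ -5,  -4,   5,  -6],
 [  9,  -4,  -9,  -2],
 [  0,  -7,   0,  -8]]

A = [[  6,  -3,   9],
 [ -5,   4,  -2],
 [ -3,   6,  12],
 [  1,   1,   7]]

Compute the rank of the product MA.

2

First compute MA:
[[-31,  23, -19],
 [ 99, -99, -33],
 [ 27, -36, -42]]
Now row reduce the product.
R2 ← R2 + (99/31)·R1: [0, -792/31, -2904/31]
R3 ← R3 + (27/31)·R1: [0, -495/31, -1815/31]
R3 ← R3 − (5/8)·R2: [0, 0, 0]
2 nonzero rows, so rank(MA) = 2.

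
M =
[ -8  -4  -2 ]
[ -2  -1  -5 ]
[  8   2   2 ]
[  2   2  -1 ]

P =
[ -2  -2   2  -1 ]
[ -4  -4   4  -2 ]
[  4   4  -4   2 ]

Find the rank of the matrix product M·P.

First compute MP:
[[ 24,  24, -24,  12],
 [-12, -12,  12,  -6],
 [-16, -16,  16,  -8],
 [-16, -16,  16,  -8]]
Now row reduce the product.
R2 ← R2 + (1/2)·R1: [0, 0, 0, 0]
R3 ← R3 + (2/3)·R1: [0, 0, 0, 0]
R4 ← R4 + (2/3)·R1: [0, 0, 0, 0]
1 nonzero row, so rank(MP) = 1.

1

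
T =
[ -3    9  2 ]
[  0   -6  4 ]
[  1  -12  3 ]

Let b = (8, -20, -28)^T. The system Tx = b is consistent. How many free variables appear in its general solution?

0

Row reduce the augmented matrix [T | b].
R3 ← R3 + (1/3)·R1: [0, -9, 11/3, -76/3]
R3 ← R3 − (3/2)·R2: [0, 0, -7/3, 14/3]
The echelon form has 3 nonzero rows, and every pivot lies in the first 3 columns, so rank(T) = rank([T|b]) = 3.
The system is consistent.
Free variables = (unknowns) − (rank) = 3 − 3 = 0.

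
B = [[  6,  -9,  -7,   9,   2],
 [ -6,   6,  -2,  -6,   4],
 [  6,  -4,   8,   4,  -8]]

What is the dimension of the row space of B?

Row reduce to echelon form.
R2 ← R2 + R1: [0, -3, -9, 3, 6]
R3 ← R3 − R1: [0, 5, 15, -5, -10]
R3 ← R3 + (5/3)·R2: [0, 0, 0, 0, 0]
Echelon form has 2 nonzero rows, so rank(B) = 2.
The row space has dimension equal to the rank: 2.

2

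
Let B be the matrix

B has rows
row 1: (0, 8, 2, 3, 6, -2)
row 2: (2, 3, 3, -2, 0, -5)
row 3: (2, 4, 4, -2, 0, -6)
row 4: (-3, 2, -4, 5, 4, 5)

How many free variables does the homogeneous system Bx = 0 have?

Row reduce to echelon form.
Swap R1 ↔ R2
R3 ← R3 − R1: [0, 1, 1, 0, 0, -1]
R4 ← R4 + (3/2)·R1: [0, 13/2, 1/2, 2, 4, -5/2]
R3 ← R3 − (1/8)·R2: [0, 0, 3/4, -3/8, -3/4, -3/4]
R4 ← R4 − (13/16)·R2: [0, 0, -9/8, -7/16, -7/8, -7/8]
R4 ← R4 + (3/2)·R3: [0, 0, 0, -1, -2, -2]
4 nonzero rows, so rank(B) = 4.
B has 6 columns; by rank–nullity, nullity = 6 − 4 = 2.

2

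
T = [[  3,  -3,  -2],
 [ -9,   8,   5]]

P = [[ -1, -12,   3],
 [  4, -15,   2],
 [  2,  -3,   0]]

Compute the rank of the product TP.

First compute TP:
[[-19,  15,   3],
 [ 51, -27, -11]]
Now row reduce the product.
R2 ← R2 + (51/19)·R1: [0, 252/19, -56/19]
2 nonzero rows, so rank(TP) = 2.

2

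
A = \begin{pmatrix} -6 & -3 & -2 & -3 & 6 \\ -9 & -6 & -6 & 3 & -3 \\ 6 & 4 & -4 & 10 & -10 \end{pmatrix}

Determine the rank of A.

3

Row reduce to echelon form.
R2 ← R2 − (3/2)·R1: [0, -3/2, -3, 15/2, -12]
R3 ← R3 + R1: [0, 1, -6, 7, -4]
R3 ← R3 + (2/3)·R2: [0, 0, -8, 12, -12]
Echelon form has 3 nonzero rows, so rank(A) = 3.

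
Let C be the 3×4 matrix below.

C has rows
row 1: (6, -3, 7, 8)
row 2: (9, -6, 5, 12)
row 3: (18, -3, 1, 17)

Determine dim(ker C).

Row reduce to echelon form.
R2 ← R2 − (3/2)·R1: [0, -3/2, -11/2, 0]
R3 ← R3 − (3)·R1: [0, 6, -20, -7]
R3 ← R3 + (4)·R2: [0, 0, -42, -7]
3 nonzero rows, so rank(C) = 3.
C has 4 columns; by rank–nullity, nullity = 4 − 3 = 1.

1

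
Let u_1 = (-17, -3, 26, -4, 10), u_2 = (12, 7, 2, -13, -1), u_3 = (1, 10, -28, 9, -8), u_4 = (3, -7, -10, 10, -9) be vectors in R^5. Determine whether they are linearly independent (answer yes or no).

yes

Form the matrix with these vectors as rows and row reduce.
R2 ← R2 + (12/17)·R1: [0, 83/17, 346/17, -269/17, 103/17]
R3 ← R3 + (1/17)·R1: [0, 167/17, -450/17, 149/17, -126/17]
R4 ← R4 + (3/17)·R1: [0, -128/17, -92/17, 158/17, -123/17]
R3 ← R3 − (167/83)·R2: [0, 0, -5596/83, 3370/83, -1627/83]
R4 ← R4 + (128/83)·R2: [0, 0, 2156/83, -1254/83, 175/83]
R4 ← R4 + (539/1399)·R3: [0, 0, 0, 748/1399, -7616/1399]
4 nonzero rows, so the 4 vectors span a space of dimension 4.
Since 4 = 4, the vectors are linearly independent.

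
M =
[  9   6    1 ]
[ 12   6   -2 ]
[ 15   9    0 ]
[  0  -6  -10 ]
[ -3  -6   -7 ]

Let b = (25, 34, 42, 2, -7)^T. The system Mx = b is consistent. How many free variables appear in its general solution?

1

Row reduce the augmented matrix [M | b].
R2 ← R2 − (4/3)·R1: [0, -2, -10/3, 2/3]
R3 ← R3 − (5/3)·R1: [0, -1, -5/3, 1/3]
R5 ← R5 + (1/3)·R1: [0, -4, -20/3, 4/3]
R3 ← R3 − (1/2)·R2: [0, 0, 0, 0]
R4 ← R4 − (3)·R2: [0, 0, 0, 0]
R5 ← R5 − (2)·R2: [0, 0, 0, 0]
The echelon form has 2 nonzero rows, and every pivot lies in the first 3 columns, so rank(M) = rank([M|b]) = 2.
The system is consistent.
Free variables = (unknowns) − (rank) = 3 − 2 = 1.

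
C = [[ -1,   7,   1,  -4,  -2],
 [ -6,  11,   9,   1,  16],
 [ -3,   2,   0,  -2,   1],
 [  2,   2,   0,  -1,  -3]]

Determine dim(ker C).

Row reduce to echelon form.
R2 ← R2 − (6)·R1: [0, -31, 3, 25, 28]
R3 ← R3 − (3)·R1: [0, -19, -3, 10, 7]
R4 ← R4 + (2)·R1: [0, 16, 2, -9, -7]
R3 ← R3 − (19/31)·R2: [0, 0, -150/31, -165/31, -315/31]
R4 ← R4 + (16/31)·R2: [0, 0, 110/31, 121/31, 231/31]
R4 ← R4 + (11/15)·R3: [0, 0, 0, 0, 0]
3 nonzero rows, so rank(C) = 3.
C has 5 columns; by rank–nullity, nullity = 5 − 3 = 2.

2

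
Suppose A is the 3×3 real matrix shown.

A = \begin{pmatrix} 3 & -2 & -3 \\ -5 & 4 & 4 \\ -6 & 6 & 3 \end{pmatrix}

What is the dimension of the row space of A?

2

Row reduce to echelon form.
R2 ← R2 + (5/3)·R1: [0, 2/3, -1]
R3 ← R3 + (2)·R1: [0, 2, -3]
R3 ← R3 − (3)·R2: [0, 0, 0]
Echelon form has 2 nonzero rows, so rank(A) = 2.
The row space has dimension equal to the rank: 2.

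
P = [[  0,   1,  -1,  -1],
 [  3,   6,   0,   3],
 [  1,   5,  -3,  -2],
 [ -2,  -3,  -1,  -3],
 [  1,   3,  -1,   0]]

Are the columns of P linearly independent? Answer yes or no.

no

Row reduce P to echelon form.
Swap R1 ↔ R2
R3 ← R3 − (1/3)·R1: [0, 3, -3, -3]
R4 ← R4 + (2/3)·R1: [0, 1, -1, -1]
R5 ← R5 − (1/3)·R1: [0, 1, -1, -1]
R3 ← R3 − (3)·R2: [0, 0, 0, 0]
R4 ← R4 − R2: [0, 0, 0, 0]
R5 ← R5 − R2: [0, 0, 0, 0]
2 pivots among 4 columns.
Only 2 < 4 pivot columns, so the columns are linearly dependent.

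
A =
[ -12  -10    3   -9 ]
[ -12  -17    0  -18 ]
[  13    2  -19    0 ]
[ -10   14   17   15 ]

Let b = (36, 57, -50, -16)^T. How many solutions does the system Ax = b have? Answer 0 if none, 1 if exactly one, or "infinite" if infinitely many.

Row reduce the augmented matrix [A | b].
R2 ← R2 − R1: [0, -7, -3, -9, 21]
R3 ← R3 + (13/12)·R1: [0, -53/6, -63/4, -39/4, -11]
R4 ← R4 − (5/6)·R1: [0, 67/3, 29/2, 45/2, -46]
R3 ← R3 − (53/42)·R2: [0, 0, -335/28, 45/28, -75/2]
R4 ← R4 + (67/21)·R2: [0, 0, 69/14, -87/14, 21]
R4 ← R4 + (138/335)·R3: [0, 0, 0, -372/67, 372/67]
The echelon form has 4 nonzero rows, and every pivot lies in the first 4 columns, so rank(A) = rank([A|b]) = 4.
The system is consistent.
rank = 4 = number of unknowns, so the solution is unique.

1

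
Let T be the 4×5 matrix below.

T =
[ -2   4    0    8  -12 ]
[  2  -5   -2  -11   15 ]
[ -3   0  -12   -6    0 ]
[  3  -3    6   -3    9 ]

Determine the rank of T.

2

Row reduce to echelon form.
R2 ← R2 + R1: [0, -1, -2, -3, 3]
R3 ← R3 − (3/2)·R1: [0, -6, -12, -18, 18]
R4 ← R4 + (3/2)·R1: [0, 3, 6, 9, -9]
R3 ← R3 − (6)·R2: [0, 0, 0, 0, 0]
R4 ← R4 + (3)·R2: [0, 0, 0, 0, 0]
Echelon form has 2 nonzero rows, so rank(T) = 2.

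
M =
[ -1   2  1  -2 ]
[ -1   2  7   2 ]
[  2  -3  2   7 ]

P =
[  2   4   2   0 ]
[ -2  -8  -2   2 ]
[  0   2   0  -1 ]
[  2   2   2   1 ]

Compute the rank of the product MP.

2

First compute MP:
[[-10, -22, -10,   1],
 [ -2,  -2,  -2,  -1],
 [ 24,  50,  24,  -1]]
Now row reduce the product.
R2 ← R2 − (1/5)·R1: [0, 12/5, 0, -6/5]
R3 ← R3 + (12/5)·R1: [0, -14/5, 0, 7/5]
R3 ← R3 + (7/6)·R2: [0, 0, 0, 0]
2 nonzero rows, so rank(MP) = 2.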